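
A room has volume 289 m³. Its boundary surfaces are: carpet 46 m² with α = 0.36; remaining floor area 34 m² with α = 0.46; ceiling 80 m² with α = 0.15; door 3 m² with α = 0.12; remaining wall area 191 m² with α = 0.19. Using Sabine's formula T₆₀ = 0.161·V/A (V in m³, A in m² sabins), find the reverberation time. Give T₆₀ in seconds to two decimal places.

0.58 s

Total absorption A = 46·0.36 + 34·0.46 + 80·0.15 + 3·0.12 + 191·0.19 = 80.85 m² sabins.
T₆₀ = 0.161·V/A = 0.161·289/80.85 = 0.575 s.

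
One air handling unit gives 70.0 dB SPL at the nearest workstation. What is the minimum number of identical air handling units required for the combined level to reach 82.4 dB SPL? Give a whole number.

18

Need L₁ + 10·log₁₀ N ≥ 82.4, i.e. log₁₀ N ≥ 1.24.
N ≥ 10^(12.4/10) = 17.378, so N = 18.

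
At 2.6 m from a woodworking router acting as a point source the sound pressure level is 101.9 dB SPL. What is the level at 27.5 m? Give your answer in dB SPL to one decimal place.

Point-source attenuation: ΔL = 20·log₁₀(r₂/r₁) = 20·log₁₀(27.5/2.6) = 20.487 dB.
L₂ = 101.9 − 20·log₁₀(27.5/2.6) = 101.9 − 20.487 = 81.41 dB SPL.

81.4 dB SPL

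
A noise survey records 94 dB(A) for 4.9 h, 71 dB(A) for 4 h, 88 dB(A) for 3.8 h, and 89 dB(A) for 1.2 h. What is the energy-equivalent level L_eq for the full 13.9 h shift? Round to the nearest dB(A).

Weight each interval's intensity by its duration and average over T = 13.9 h:
Σ tᵢ·10^(Lᵢ/10) = 4.9·10^(94/10) + 4·10^(71/10) + 3.8·10^(88/10) + 1.2·10^(89/10) = 1.571e+10.
L_eq = 10·log₁₀(1.571e+10/13.9) = 90.53 dB(A).

91 dB(A)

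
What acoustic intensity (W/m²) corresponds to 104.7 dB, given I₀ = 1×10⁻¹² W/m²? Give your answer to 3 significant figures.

I/I₀ = 10^(104.7/10) = 2.951e+10, so I = 2.951e+10 × 10⁻¹² W/m².

0.0295 W/m²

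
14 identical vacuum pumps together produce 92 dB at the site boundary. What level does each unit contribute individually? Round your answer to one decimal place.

For N identical incoherent sources L_total = L₁ + 10·log₁₀ N, so L₁ = 92 − 10·log₁₀(14) = 92 − 11.461.

80.5 dB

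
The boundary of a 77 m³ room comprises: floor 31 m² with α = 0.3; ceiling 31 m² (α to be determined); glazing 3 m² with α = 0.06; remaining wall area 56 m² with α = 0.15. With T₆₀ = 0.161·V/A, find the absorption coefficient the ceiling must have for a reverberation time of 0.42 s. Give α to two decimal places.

Required total absorption A = 0.161·77/0.42 = 29.52 m².
Absorption from the other surfaces = 31·0.3 + 3·0.06 + 56·0.15 = 17.88 m², so the ceiling must supply 11.64 m² over 31 m².
α = 11.64/31 = 0.375.

0.38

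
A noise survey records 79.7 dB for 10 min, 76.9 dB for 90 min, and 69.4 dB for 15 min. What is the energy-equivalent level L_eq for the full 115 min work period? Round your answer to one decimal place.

76.8 dB

Weight each interval's intensity by its duration and average over T = 115 min:
Σ tᵢ·10^(Lᵢ/10) = 10·10^(79.7/10) + 90·10^(76.9/10) + 15·10^(69.4/10) = 5.472e+09.
L_eq = 10·log₁₀(5.472e+09/115) = 76.77 dB.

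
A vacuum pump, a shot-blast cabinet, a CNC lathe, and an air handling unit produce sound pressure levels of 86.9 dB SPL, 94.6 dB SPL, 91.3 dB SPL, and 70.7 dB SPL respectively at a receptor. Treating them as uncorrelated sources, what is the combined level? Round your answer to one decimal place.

96.8 dB SPL

For uncorrelated sources the intensities add, so convert each level to linear form, sum, and take 10·log₁₀ of the total.
Σ 10^(L/10) = 10^(86.9/10) + 10^(94.6/10) + 10^(91.3/10) + 10^(70.7/10) = 4.735e+09.
L_total = 10·log₁₀(4.735e+09) = 96.75 dB SPL.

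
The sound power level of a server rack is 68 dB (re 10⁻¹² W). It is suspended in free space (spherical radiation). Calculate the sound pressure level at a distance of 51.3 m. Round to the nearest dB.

23 dB

L_p = L_w − 10·log₁₀(4π·r²) with r = 51.3 m.
4π·r² = 3.307e+04 m², 10·log₁₀ of that is 45.194 dB.
L_p = 68 − 45.194 = 22.81 dB.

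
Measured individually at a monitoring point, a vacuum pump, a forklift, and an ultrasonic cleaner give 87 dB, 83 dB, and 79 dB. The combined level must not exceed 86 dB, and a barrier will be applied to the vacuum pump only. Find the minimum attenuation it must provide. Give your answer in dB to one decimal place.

The untreated sources together contribute 10^(83/10) + 10^(79/10) = 2.790e+08, i.e. 84.46 dB.
To meet 86 dB overall, the treated vacuum pump may contribute at most 10^(86/10) − 2.790e+08 = 1.191e+08, i.e. 80.76 dB.
Required insertion loss = 87 − 80.76 = 6.24 dB.

6.2 dB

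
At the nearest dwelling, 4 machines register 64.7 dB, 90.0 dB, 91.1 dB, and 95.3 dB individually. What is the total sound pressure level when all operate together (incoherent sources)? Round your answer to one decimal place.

97.5 dB

For uncorrelated sources the intensities add, so convert each level to linear form, sum, and take 10·log₁₀ of the total.
Σ 10^(L/10) = 10^(64.7/10) + 10^(90.0/10) + 10^(91.1/10) + 10^(95.3/10) = 5.680e+09.
L_total = 10·log₁₀(5.680e+09) = 97.54 dB.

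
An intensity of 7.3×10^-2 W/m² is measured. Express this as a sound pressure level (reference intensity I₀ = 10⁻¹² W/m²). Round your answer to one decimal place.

Dividing by I₀ shifts the exponent by 12: I/I₀ = 7.3×10^10.
L = 10·(0.8633 + 10) = 108.63 dB.

108.6 dB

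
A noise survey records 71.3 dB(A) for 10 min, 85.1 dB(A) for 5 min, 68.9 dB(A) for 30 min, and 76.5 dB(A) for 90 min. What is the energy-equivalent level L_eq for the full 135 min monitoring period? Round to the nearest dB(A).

76 dB(A)

L_eq = 10·log₁₀[(1/T)·Σ tᵢ·10^(Lᵢ/10)] with T = 135 min.
Σ tᵢ·10^(Lᵢ/10) = 10·10^(71.3/10) + 5·10^(85.1/10) + 30·10^(68.9/10) + 90·10^(76.5/10) = 6.006e+09.
L_eq = 10·log₁₀(6.006e+09/135) = 76.48 dB(A).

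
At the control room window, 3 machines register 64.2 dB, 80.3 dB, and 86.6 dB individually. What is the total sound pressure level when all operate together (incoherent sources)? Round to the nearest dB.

For uncorrelated sources the intensities add, so convert each level to linear form, sum, and take 10·log₁₀ of the total.
Σ 10^(L/10) = 10^(64.2/10) + 10^(80.3/10) + 10^(86.6/10) = 5.669e+08.
L_total = 10·log₁₀(5.669e+08) = 87.53 dB.

88 dB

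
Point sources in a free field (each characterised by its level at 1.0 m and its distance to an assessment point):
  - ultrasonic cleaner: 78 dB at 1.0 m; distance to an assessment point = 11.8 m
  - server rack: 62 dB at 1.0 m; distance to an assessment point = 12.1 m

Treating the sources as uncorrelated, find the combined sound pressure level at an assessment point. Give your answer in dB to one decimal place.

56.7 dB

Propagate each source to the receiver with L = L_ref − 20·log₁₀(r/r_ref), then add intensities.
ultrasonic cleaner: 78 − 20·log₁₀(11.8/1.0) = 78 − 21.44 = 56.56 dB.
server rack: 62 − 20·log₁₀(12.1/1.0) = 62 − 21.66 = 40.34 dB.
Σ 10^(L/10) = 4.640e+05 → L_total = 10·log₁₀(4.640e+05) = 56.66 dB.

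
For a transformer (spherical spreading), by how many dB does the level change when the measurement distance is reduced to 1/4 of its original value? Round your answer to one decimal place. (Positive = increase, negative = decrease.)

Point-source spreading: ΔL = −20·log₁₀(r₂/r₁).
ΔL = −20·log₁₀(0.25) = +12.04 dB.

+12.0 dB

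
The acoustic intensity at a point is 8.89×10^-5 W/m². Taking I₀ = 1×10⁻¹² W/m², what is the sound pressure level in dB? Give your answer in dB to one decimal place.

L = 10·log₁₀(I/I₀) = 10·log₁₀(8.89×10^-5/10⁻¹²) = 10·log₁₀(8.89×10^7).
L = 10·(0.9489 + 7) = 79.49 dB.

79.5 dB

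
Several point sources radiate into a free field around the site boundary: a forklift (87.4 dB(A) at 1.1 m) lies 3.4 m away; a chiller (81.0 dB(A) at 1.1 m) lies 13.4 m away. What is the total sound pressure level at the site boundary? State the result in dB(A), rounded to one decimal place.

77.7 dB(A)

First find each source's level at the receiver (point-source: −20·log₁₀(r/r_ref)), then combine on an intensity basis.
forklift: 87.4 − 20·log₁₀(3.4/1.1) = 87.4 − 9.80 = 77.60 dB(A).
chiller: 81.0 − 20·log₁₀(13.4/1.1) = 81.0 − 21.71 = 59.29 dB(A).
Σ 10^(L/10) = 5.837e+07 → L_total = 10·log₁₀(5.837e+07) = 77.66 dB(A).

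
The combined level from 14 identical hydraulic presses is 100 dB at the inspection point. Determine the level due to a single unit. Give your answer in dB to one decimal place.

88.5 dB

14 equal contributions raise the level by 10·log₁₀ 14 = 11.461 dB, so each unit alone gives 100 − 11.461.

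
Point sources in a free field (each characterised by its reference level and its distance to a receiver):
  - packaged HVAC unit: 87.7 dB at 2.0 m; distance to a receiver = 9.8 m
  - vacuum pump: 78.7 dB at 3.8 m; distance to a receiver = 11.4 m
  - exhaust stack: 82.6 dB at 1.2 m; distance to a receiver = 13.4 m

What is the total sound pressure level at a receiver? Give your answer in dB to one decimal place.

75.3 dB

Propagate each source to the receiver with L = L_ref − 20·log₁₀(r/r_ref), then add intensities.
packaged HVAC unit: 87.7 − 20·log₁₀(9.8/2.0) = 87.7 − 13.80 = 73.90 dB.
vacuum pump: 78.7 − 20·log₁₀(11.4/3.8) = 78.7 − 9.54 = 69.16 dB.
exhaust stack: 82.6 − 20·log₁₀(13.4/1.2) = 82.6 − 20.96 = 61.64 dB.
Σ 10^(L/10) = 3.422e+07 → L_total = 10·log₁₀(3.422e+07) = 75.34 dB.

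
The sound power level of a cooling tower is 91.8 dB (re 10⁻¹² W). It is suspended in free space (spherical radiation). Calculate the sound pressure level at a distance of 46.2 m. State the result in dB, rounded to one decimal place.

47.5 dB

L_p = L_w − 10·log₁₀(4π·r²) with r = 46.2 m.
4π·r² = 2.682e+04 m², 10·log₁₀ of that is 44.285 dB.
L_p = 91.8 − 44.285 = 47.52 dB.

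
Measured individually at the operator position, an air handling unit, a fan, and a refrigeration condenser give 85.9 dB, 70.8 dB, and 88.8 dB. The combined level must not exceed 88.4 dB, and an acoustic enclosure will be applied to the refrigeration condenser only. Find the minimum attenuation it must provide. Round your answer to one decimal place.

4.2 dB

The untreated sources together contribute 10^(85.9/10) + 10^(70.8/10) = 4.011e+08, i.e. 86.03 dB.
To meet 88.4 dB overall, the treated refrigeration condenser may contribute at most 10^(88.4/10) − 4.011e+08 = 2.908e+08, i.e. 84.64 dB.
So the refrigeration condenser must be reduced from 88.8 to 84.64 dB: IL = 4.16 dB.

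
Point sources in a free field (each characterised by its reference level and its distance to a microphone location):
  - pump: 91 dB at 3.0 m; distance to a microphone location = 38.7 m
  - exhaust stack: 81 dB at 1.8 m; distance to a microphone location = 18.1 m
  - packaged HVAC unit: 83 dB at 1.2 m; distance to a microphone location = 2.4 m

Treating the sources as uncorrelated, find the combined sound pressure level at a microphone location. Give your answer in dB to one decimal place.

77.7 dB

Apply inverse-square spreading to bring every level to the receiver, then sum 10^(L/10).
pump: 91 − 20·log₁₀(38.7/3.0) = 91 − 22.21 = 68.79 dB.
exhaust stack: 81 − 20·log₁₀(18.1/1.8) = 81 − 20.05 = 60.95 dB.
packaged HVAC unit: 83 − 20·log₁₀(2.4/1.2) = 83 − 6.02 = 76.98 dB.
Σ 10^(L/10) = 5.869e+07 → L_total = 10·log₁₀(5.869e+07) = 77.69 dB.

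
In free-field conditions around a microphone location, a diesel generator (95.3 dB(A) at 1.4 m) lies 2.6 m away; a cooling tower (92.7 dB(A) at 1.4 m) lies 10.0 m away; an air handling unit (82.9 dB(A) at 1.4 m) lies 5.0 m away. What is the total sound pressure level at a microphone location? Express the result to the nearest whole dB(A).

First find each source's level at the receiver (point-source: −20·log₁₀(r/r_ref)), then combine on an intensity basis.
diesel generator: 95.3 − 20·log₁₀(2.6/1.4) = 95.3 − 5.38 = 89.92 dB(A).
cooling tower: 92.7 − 20·log₁₀(10.0/1.4) = 92.7 − 17.08 = 75.62 dB(A).
air handling unit: 82.9 − 20·log₁₀(5.0/1.4) = 82.9 − 11.06 = 71.84 dB(A).
Σ 10^(L/10) = 1.034e+09 → L_total = 10·log₁₀(1.034e+09) = 90.15 dB(A).

90 dB(A)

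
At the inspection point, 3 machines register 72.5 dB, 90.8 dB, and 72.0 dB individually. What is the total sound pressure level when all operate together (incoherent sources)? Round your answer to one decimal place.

Incoherent sources combine by intensity addition: L_total = 10·log₁₀(Σ 10^(L_i/10)).
Σ 10^(L/10) = 10^(72.5/10) + 10^(90.8/10) + 10^(72.0/10) = 1.236e+09.
L_total = 10·log₁₀(1.236e+09) = 90.92 dB.

90.9 dB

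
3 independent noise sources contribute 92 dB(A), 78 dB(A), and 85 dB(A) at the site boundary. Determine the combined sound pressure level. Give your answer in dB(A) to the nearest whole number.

93 dB(A)

Incoherent sources combine by intensity addition: L_total = 10·log₁₀(Σ 10^(L_i/10)).
Σ 10^(L/10) = 10^(92/10) + 10^(78/10) + 10^(85/10) = 1.964e+09.
L_total = 10·log₁₀(1.964e+09) = 92.93 dB(A).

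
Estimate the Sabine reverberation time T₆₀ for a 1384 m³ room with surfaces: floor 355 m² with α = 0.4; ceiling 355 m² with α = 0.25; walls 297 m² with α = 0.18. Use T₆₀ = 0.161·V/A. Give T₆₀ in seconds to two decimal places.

Summing Sᵢαᵢ: 355·0.4 + 355·0.25 + 297·0.18 = 284.21 m².
T₆₀ = 0.161·V/A = 0.161·1384/284.21 = 0.784 s.

0.78 s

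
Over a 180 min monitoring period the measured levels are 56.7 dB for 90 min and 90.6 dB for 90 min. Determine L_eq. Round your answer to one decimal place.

L_eq = 10·log₁₀[(1/T)·Σ tᵢ·10^(Lᵢ/10)] with T = 180 min.
Σ tᵢ·10^(Lᵢ/10) = 90·10^(56.7/10) + 90·10^(90.6/10) = 1.034e+11.
L_eq = 10·log₁₀(1.034e+11/180) = 87.59 dB.

87.6 dB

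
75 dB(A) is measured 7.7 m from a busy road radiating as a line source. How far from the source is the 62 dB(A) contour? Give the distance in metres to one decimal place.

For a line source L₁ − L₂ = 10·log₁₀(r₂/r₁), so r₂ = r₁·10^((L₁−L₂)/10).
r₂ = 7.7·10^((75−62)/10) = 7.7·10^(13.0/10) = 153.64 m.

153.6 m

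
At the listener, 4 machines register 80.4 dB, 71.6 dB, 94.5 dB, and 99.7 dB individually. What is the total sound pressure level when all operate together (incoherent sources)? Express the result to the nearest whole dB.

Incoherent sources combine by intensity addition: L_total = 10·log₁₀(Σ 10^(L_i/10)).
Σ 10^(L/10) = 10^(80.4/10) + 10^(71.6/10) + 10^(94.5/10) + 10^(99.7/10) = 1.228e+10.
L_total = 10·log₁₀(1.228e+10) = 100.89 dB.

101 dB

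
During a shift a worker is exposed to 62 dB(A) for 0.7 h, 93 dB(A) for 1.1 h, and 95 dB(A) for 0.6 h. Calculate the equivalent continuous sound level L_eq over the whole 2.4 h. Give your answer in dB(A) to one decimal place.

92.3 dB(A)

The energy average is taken in the linear domain: L_eq = 10·log₁₀[(Σ tᵢ·10^(Lᵢ/10))/T], T = 2.4 h.
Σ tᵢ·10^(Lᵢ/10) = 0.7·10^(62/10) + 1.1·10^(93/10) + 0.6·10^(95/10) = 4.093e+09.
L_eq = 10·log₁₀(4.093e+09/2.4) = 92.32 dB(A).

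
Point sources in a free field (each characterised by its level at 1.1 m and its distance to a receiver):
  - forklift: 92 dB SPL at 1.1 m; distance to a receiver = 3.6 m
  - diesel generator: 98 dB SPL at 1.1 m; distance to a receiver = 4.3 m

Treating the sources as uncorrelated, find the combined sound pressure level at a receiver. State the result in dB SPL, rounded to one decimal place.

First find each source's level at the receiver (point-source: −20·log₁₀(r/r_ref)), then combine on an intensity basis.
forklift: 92 − 20·log₁₀(3.6/1.1) = 92 − 10.30 = 81.70 dB SPL.
diesel generator: 98 − 20·log₁₀(4.3/1.1) = 98 − 11.84 = 86.16 dB SPL.
Σ 10^(L/10) = 5.609e+08 → L_total = 10·log₁₀(5.609e+08) = 87.49 dB SPL.

87.5 dB SPL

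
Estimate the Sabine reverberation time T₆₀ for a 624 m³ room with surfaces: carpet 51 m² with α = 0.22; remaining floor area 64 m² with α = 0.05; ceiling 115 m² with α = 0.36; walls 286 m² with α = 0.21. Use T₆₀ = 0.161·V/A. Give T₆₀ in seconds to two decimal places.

0.87 s

Total absorption A = 51·0.22 + 64·0.05 + 115·0.36 + 286·0.21 = 115.88 m² sabins.
T₆₀ = 0.161 × 624 / 115.88 = 0.867 s.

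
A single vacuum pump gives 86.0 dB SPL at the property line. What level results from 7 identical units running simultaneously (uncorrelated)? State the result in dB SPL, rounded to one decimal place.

94.5 dB SPL

L_total = L₁ + 10·log₁₀ N for N identical incoherent sources.
L_total = 86.0 + 10·log₁₀(7) = 86.0 + 8.451 = 94.45 dB SPL.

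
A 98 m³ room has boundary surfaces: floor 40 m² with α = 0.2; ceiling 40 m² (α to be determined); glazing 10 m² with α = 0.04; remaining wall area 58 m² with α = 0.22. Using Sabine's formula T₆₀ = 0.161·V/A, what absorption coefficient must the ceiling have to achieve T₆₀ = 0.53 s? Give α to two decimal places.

A = 0.161·V/T₆₀ = 0.161·98/0.53 = 29.77 m² sabins.
Absorption from the other surfaces = 40·0.2 + 10·0.04 + 58·0.22 = 21.16 m², so the ceiling must supply 8.61 m² over 40 m².
α = 8.61/40 = 0.215.

0.22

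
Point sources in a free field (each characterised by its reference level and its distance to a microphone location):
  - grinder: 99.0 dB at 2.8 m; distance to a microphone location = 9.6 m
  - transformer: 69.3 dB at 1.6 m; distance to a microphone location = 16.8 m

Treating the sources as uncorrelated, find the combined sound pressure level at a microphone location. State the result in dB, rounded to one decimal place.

88.3 dB

Propagate each source to the receiver with L = L_ref − 20·log₁₀(r/r_ref), then add intensities.
grinder: 99.0 − 20·log₁₀(9.6/2.8) = 99.0 − 10.70 = 88.30 dB.
transformer: 69.3 − 20·log₁₀(16.8/1.6) = 69.3 − 20.42 = 48.88 dB.
Σ 10^(L/10) = 6.758e+08 → L_total = 10·log₁₀(6.758e+08) = 88.30 dB.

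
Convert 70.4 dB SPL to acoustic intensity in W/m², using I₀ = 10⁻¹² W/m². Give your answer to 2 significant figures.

1.1e-05 W/m²

I = I₀·10^(L/10) = 10⁻¹² × 10^(70.4/10) = 10^(-4.960).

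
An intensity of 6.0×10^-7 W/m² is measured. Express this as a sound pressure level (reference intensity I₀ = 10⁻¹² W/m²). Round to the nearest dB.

Dividing by I₀ shifts the exponent by 12: I/I₀ = 6.0×10^5.
L = 10·(0.7782 + 5) = 57.78 dB.

58 dB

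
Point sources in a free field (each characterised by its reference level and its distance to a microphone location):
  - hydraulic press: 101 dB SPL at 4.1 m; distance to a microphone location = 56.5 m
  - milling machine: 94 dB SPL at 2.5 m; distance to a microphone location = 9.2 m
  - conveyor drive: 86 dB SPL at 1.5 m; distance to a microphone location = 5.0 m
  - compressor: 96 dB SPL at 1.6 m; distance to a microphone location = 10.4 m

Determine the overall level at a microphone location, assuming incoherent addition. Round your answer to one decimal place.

Apply inverse-square spreading to bring every level to the receiver, then sum 10^(L/10).
hydraulic press: 101 − 20·log₁₀(56.5/4.1) = 101 − 22.79 = 78.21 dB SPL.
milling machine: 94 − 20·log₁₀(9.2/2.5) = 94 − 11.32 = 82.68 dB SPL.
conveyor drive: 86 − 20·log₁₀(5.0/1.5) = 86 − 10.46 = 75.54 dB SPL.
compressor: 96 − 20·log₁₀(10.4/1.6) = 96 − 16.26 = 79.74 dB SPL.
Σ 10^(L/10) = 3.818e+08 → L_total = 10·log₁₀(3.818e+08) = 85.82 dB SPL.

85.8 dB SPL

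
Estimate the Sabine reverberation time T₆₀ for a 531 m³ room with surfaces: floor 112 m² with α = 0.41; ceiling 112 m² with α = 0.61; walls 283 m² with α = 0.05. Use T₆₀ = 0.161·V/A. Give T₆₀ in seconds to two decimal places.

0.67 s

A = Σ Sᵢαᵢ = 112·0.41 + 112·0.61 + 283·0.05 = 128.39 m².
T₆₀ = 0.161 × 531 / 128.39 = 0.666 s.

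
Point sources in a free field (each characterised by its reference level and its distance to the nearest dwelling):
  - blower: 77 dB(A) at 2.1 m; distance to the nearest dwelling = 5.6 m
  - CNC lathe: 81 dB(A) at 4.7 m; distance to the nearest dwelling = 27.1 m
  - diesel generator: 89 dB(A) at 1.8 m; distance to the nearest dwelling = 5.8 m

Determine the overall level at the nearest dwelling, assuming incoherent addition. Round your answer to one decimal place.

Apply inverse-square spreading to bring every level to the receiver, then sum 10^(L/10).
blower: 77 − 20·log₁₀(5.6/2.1) = 77 − 8.52 = 68.48 dB(A).
CNC lathe: 81 − 20·log₁₀(27.1/4.7) = 81 − 15.22 = 65.78 dB(A).
diesel generator: 89 − 20·log₁₀(5.8/1.8) = 89 − 10.16 = 78.84 dB(A).
Σ 10^(L/10) = 8.734e+07 → L_total = 10·log₁₀(8.734e+07) = 79.41 dB(A).

79.4 dB(A)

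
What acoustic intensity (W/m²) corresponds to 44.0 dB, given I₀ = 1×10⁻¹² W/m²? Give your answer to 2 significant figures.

I/I₀ = 10^(44.0/10) = 2.512e+04, so I = 2.512e+04 × 10⁻¹² W/m².

2.5e-08 W/m²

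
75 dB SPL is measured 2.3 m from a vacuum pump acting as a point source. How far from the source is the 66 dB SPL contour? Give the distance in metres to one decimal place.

Point-source spreading drops the level by 20·log₁₀(r₂/r₁); inverting, r₂/r₁ = 10^(ΔL/20).
r₂ = 2.3·10^((75−66)/20) = 2.3·10^(9.0/20) = 6.48 m.

6.5 m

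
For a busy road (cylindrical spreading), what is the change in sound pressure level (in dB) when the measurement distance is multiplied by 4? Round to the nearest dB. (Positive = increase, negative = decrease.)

-6 dB

Line-source spreading: ΔL = −10·log₁₀(r₂/r₁).
ΔL = −10·log₁₀(4) = -6.02 dB.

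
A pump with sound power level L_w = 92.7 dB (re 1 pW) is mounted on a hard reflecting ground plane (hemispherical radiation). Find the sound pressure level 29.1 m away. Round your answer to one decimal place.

L_p = L_w − 10·log₁₀(2π·r²) with r = 29.1 m.
2π·r² = 5321 m², 10·log₁₀ of that is 37.260 dB.
L_p = 92.7 − 37.260 = 55.44 dB.

55.4 dB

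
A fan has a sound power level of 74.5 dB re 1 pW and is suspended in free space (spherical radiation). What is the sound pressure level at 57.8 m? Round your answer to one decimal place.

The power spreads over a sphere of area 4π·r², so L_p = L_w − 10·log₁₀(4π·r²).
4π·r² = 4.198e+04 m², 10·log₁₀ of that is 46.231 dB.
L_p = 74.5 − 46.231 = 28.27 dB.

28.3 dB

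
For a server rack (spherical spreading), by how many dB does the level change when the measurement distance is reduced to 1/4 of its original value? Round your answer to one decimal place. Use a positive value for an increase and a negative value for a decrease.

Point-source spreading: ΔL = −20·log₁₀(r₂/r₁).
ΔL = −20·log₁₀(0.25) = +12.04 dB.

+12.0 dB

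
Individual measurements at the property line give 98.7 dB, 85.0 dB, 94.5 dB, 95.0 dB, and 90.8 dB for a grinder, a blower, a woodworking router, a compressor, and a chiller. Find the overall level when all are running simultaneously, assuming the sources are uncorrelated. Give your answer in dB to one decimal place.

101.7 dB

Incoherent sources combine by intensity addition: L_total = 10·log₁₀(Σ 10^(L_i/10)).
Σ 10^(L/10) = 10^(98.7/10) + 10^(85.0/10) + 10^(94.5/10) + 10^(95.0/10) + 10^(90.8/10) = 1.491e+10.
L_total = 10·log₁₀(1.491e+10) = 101.74 dB.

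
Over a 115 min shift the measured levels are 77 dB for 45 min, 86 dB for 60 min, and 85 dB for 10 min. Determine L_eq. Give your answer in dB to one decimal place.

84.1 dB

L_eq = 10·log₁₀[(1/T)·Σ tᵢ·10^(Lᵢ/10)] with T = 115 min.
Σ tᵢ·10^(Lᵢ/10) = 45·10^(77/10) + 60·10^(86/10) + 10·10^(85/10) = 2.930e+10.
L_eq = 10·log₁₀(2.930e+10/115) = 84.06 dB.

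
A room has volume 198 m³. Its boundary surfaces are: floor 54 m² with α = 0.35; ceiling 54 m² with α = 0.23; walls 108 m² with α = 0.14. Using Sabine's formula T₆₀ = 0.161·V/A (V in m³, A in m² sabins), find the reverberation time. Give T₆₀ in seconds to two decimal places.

0.69 s

A = Σ Sᵢαᵢ = 54·0.35 + 54·0.23 + 108·0.14 = 46.44 m².
T₆₀ = 0.161·V/A = 0.161·198/46.44 = 0.686 s.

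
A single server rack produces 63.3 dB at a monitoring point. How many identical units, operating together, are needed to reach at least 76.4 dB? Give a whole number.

The shortfall is 76.4 − 63.3 = 13.1 dB, and N units add 10·log₁₀ N, so need 10·log₁₀ N ≥ 13.1.
N ≥ 10^(13.1/10) = 20.417, so N = 21.

21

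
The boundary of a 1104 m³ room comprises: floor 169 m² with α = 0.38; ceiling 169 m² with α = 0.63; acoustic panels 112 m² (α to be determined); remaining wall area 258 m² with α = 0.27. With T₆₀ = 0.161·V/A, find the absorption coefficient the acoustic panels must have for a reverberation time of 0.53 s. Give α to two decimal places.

0.85

A = 0.161·V/T₆₀ = 0.161·1104/0.53 = 335.37 m² sabins.
Absorption from the other surfaces = 169·0.38 + 169·0.63 + 258·0.27 = 240.35 m², so the acoustic panels must supply 95.02 m² over 112 m².
α = 95.02/112 = 0.848.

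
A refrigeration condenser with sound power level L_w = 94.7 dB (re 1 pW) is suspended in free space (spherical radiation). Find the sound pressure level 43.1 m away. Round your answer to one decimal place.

The power spreads over a sphere of area 4π·r², so L_p = L_w − 10·log₁₀(4π·r²).
4π·r² = 2.334e+04 m², 10·log₁₀ of that is 43.682 dB.
L_p = 94.7 − 43.682 = 51.02 dB.

51.0 dB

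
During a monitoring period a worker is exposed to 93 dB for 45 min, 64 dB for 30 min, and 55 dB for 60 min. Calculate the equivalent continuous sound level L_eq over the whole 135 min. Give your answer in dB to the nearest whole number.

88 dB

L_eq = 10·log₁₀[(1/T)·Σ tᵢ·10^(Lᵢ/10)] with T = 135 min.
Σ tᵢ·10^(Lᵢ/10) = 45·10^(93/10) + 30·10^(64/10) + 60·10^(55/10) = 8.988e+10.
L_eq = 10·log₁₀(8.988e+10/135) = 88.23 dB.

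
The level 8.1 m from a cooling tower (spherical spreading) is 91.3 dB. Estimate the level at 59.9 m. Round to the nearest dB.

74 dB

For a point source, L₂ = L₁ − 20·log₁₀(r₂/r₁).
L₂ = 91.3 − 20·log₁₀(59.9/8.1) = 91.3 − 17.379 = 73.92 dB.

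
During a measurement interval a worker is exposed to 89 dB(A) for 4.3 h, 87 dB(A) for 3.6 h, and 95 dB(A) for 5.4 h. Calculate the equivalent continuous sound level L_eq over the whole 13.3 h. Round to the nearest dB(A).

L_eq = 10·log₁₀[(1/T)·Σ tᵢ·10^(Lᵢ/10)] with T = 13.3 h.
Σ tᵢ·10^(Lᵢ/10) = 4.3·10^(89/10) + 3.6·10^(87/10) + 5.4·10^(95/10) = 2.230e+10.
L_eq = 10·log₁₀(2.230e+10/13.3) = 92.24 dB(A).

92 dB(A)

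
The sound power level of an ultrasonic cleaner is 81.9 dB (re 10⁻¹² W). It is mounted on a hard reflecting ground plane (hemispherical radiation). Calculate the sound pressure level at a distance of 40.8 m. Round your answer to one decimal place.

41.7 dB

L_p = L_w − 10·log₁₀(2π·r²) with r = 40.8 m.
2π·r² = 1.046e+04 m², 10·log₁₀ of that is 40.195 dB.
L_p = 81.9 − 40.195 = 41.70 dB.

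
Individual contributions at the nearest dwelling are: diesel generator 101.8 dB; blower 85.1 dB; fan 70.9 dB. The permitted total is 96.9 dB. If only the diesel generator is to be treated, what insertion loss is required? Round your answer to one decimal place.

5.2 dB

Everything except the diesel generator sums to 10^(85.1/10) + 10^(70.9/10) = 3.359e+08 in linear terms, 85.26 dB.
To meet 96.9 dB overall, the treated diesel generator may contribute at most 10^(96.9/10) − 3.359e+08 = 4.562e+09, i.e. 96.59 dB.
So the diesel generator must be reduced from 101.8 to 96.59 dB: IL = 5.21 dB.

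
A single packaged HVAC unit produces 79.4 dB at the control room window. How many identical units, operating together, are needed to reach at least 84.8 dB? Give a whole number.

4

The shortfall is 84.8 − 79.4 = 5.4 dB, and N units add 10·log₁₀ N, so need 10·log₁₀ N ≥ 5.4.
N ≥ 10^(5.4/10) = 3.467, so N = 4.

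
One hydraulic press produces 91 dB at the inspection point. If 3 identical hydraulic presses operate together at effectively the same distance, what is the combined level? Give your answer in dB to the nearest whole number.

96 dB

With 3 equal, uncorrelated contributions the intensity is 3× that of one unit, giving a rise of 10·log₁₀ 3.
L_total = 91 + 10·log₁₀(3) = 91 + 4.771 = 95.77 dB.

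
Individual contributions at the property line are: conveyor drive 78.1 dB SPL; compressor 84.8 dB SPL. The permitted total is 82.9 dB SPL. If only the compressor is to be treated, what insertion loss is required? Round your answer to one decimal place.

Everything except the compressor sums to 10^(78.1/10) = 6.457e+07 in linear terms, 78.10 dB SPL.
The limit corresponds to 10^(82.9/10) = 1.950e+08; subtracting the fixed part leaves 1.304e+08 for the compressor, i.e. 81.15 dB SPL.
So the compressor must be reduced from 84.8 to 81.15 dB SPL: IL = 3.65 dB.

3.6 dB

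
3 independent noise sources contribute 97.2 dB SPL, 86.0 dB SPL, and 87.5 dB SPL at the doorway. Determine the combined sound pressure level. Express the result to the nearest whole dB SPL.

98 dB SPL

Incoherent sources combine by intensity addition: L_total = 10·log₁₀(Σ 10^(L_i/10)).
Σ 10^(L/10) = 10^(97.2/10) + 10^(86.0/10) + 10^(87.5/10) = 6.209e+09.
L_total = 10·log₁₀(6.209e+09) = 97.93 dB SPL.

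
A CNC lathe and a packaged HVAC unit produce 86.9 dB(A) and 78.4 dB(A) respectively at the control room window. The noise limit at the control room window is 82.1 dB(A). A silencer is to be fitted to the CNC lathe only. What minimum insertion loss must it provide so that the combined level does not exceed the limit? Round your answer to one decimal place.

Fixed contribution from the other source: Σ 10^(L/10) = 10^(78.4/10) = 6.918e+07 (78.40 dB(A)).
To meet 82.1 dB(A) overall, the treated CNC lathe may contribute at most 10^(82.1/10) − 6.918e+07 = 9.300e+07, i.e. 79.68 dB(A).
So the CNC lathe must be reduced from 86.9 to 79.68 dB(A): IL = 7.22 dB.

7.2 dB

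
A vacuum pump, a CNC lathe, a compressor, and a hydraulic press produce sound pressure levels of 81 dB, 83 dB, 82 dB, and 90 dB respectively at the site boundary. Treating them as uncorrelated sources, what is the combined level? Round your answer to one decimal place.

91.7 dB

Incoherent sources combine by intensity addition: L_total = 10·log₁₀(Σ 10^(L_i/10)).
Σ 10^(L/10) = 10^(81/10) + 10^(83/10) + 10^(82/10) + 10^(90/10) = 1.484e+09.
L_total = 10·log₁₀(1.484e+09) = 91.71 dB.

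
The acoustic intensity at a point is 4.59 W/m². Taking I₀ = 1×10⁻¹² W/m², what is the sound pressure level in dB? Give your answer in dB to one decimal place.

L = 10·log₁₀(I/I₀) = 10·log₁₀(4.59/10⁻¹²) = 10·log₁₀(4.59×10^12).
L = 10·(0.6618 + 12) = 126.62 dB.

126.6 dB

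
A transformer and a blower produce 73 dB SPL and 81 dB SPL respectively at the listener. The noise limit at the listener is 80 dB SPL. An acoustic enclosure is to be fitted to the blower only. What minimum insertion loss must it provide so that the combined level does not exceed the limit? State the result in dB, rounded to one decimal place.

The untreated sources together contribute 10^(73/10) = 1.995e+07, i.e. 73.00 dB SPL.
The limit corresponds to 10^(80/10) = 1.000e+08; subtracting the fixed part leaves 8.005e+07 for the blower, i.e. 79.03 dB SPL.
Required insertion loss = 81 − 79.03 = 1.97 dB.

2.0 dB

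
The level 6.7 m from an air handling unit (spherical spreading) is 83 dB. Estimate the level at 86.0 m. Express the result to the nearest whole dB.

61 dB

Spherical spreading from a point source gives a 20·log₁₀(r₂/r₁) drop.
L₂ = 83 − 20·log₁₀(86.0/6.7) = 83 − 22.168 = 60.83 dB.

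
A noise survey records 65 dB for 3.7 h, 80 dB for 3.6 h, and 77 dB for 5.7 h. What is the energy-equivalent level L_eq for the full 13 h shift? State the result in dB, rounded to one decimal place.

Weight each interval's intensity by its duration and average over T = 13 h:
Σ tᵢ·10^(Lᵢ/10) = 3.7·10^(65/10) + 3.6·10^(80/10) + 5.7·10^(77/10) = 6.574e+08.
L_eq = 10·log₁₀(6.574e+08/13) = 77.04 dB.

77.0 dB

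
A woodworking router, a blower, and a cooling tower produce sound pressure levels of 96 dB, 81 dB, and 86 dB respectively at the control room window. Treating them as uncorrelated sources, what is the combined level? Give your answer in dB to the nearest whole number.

Incoherent sources combine by intensity addition: L_total = 10·log₁₀(Σ 10^(L_i/10)).
Σ 10^(L/10) = 10^(96/10) + 10^(81/10) + 10^(86/10) = 4.505e+09.
L_total = 10·log₁₀(4.505e+09) = 96.54 dB.

97 dB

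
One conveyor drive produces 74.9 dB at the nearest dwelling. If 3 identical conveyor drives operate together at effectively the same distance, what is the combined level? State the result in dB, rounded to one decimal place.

79.7 dB

With 3 equal, uncorrelated contributions the intensity is 3× that of one unit, giving a rise of 10·log₁₀ 3.
L_total = 74.9 + 10·log₁₀(3) = 74.9 + 4.771 = 79.67 dB.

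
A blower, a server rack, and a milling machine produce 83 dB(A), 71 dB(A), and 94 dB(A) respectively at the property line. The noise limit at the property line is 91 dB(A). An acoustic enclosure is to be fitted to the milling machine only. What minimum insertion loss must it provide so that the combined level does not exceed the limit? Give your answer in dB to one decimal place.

3.8 dB

The untreated sources together contribute 10^(83/10) + 10^(71/10) = 2.121e+08, i.e. 83.27 dB(A).
To meet 91 dB(A) overall, the treated milling machine may contribute at most 10^(91/10) − 2.121e+08 = 1.047e+09, i.e. 90.20 dB(A).
So the milling machine must be reduced from 94 to 90.20 dB(A): IL = 3.80 dB.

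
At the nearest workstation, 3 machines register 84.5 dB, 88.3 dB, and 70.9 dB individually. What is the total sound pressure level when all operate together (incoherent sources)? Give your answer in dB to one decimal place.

89.9 dB

For uncorrelated sources the intensities add, so convert each level to linear form, sum, and take 10·log₁₀ of the total.
Σ 10^(L/10) = 10^(84.5/10) + 10^(88.3/10) + 10^(70.9/10) = 9.702e+08.
L_total = 10·log₁₀(9.702e+08) = 89.87 dB.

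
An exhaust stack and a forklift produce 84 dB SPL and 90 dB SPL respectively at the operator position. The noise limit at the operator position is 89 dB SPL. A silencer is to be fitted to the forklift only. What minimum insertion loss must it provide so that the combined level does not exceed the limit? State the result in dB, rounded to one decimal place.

2.7 dB

Fixed contribution from the other source: Σ 10^(L/10) = 10^(84/10) = 2.512e+08 (84.00 dB SPL).
The limit corresponds to 10^(89/10) = 7.943e+08; subtracting the fixed part leaves 5.431e+08 for the forklift, i.e. 87.35 dB SPL.
So the forklift must be reduced from 90 to 87.35 dB SPL: IL = 2.65 dB.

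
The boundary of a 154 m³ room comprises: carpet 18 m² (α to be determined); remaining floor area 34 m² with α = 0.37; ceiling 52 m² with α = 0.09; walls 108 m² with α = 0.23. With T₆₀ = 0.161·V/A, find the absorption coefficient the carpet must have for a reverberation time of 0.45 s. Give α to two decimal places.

0.72

From T₆₀ = 0.161·V/A, the target T₆₀ = 0.45 s needs A = 0.161·154/0.45 = 55.10 m².
Absorption from the other surfaces = 34·0.37 + 52·0.09 + 108·0.23 = 42.10 m², so the carpet must supply 13.00 m² over 18 m².
α = 13.00/18 = 0.722.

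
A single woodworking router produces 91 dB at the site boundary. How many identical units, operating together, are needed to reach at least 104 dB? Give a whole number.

20

Need L₁ + 10·log₁₀ N ≥ 104, i.e. log₁₀ N ≥ 1.30.
N ≥ 10^(13.0/10) = 19.953, so N = 20.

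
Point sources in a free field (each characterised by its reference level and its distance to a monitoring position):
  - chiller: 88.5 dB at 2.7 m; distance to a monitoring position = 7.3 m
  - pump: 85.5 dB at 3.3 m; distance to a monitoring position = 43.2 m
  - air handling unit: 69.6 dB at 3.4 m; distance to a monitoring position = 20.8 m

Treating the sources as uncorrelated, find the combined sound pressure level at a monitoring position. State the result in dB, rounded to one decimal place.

Propagate each source to the receiver with L = L_ref − 20·log₁₀(r/r_ref), then add intensities.
chiller: 88.5 − 20·log₁₀(7.3/2.7) = 88.5 − 8.64 = 79.86 dB.
pump: 85.5 − 20·log₁₀(43.2/3.3) = 85.5 − 22.34 = 63.16 dB.
air handling unit: 69.6 − 20·log₁₀(20.8/3.4) = 69.6 − 15.73 = 53.87 dB.
Σ 10^(L/10) = 9.916e+07 → L_total = 10·log₁₀(9.916e+07) = 79.96 dB.

80.0 dB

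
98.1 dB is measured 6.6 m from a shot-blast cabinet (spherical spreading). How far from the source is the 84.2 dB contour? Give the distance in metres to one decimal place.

32.7 m

Point-source spreading drops the level by 20·log₁₀(r₂/r₁); inverting, r₂/r₁ = 10^(ΔL/20).
r₂ = 6.6·10^((98.1−84.2)/20) = 6.6·10^(13.9/20) = 32.70 m.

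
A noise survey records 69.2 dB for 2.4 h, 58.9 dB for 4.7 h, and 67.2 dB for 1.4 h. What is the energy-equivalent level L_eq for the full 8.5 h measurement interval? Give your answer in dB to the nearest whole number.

The energy average is taken in the linear domain: L_eq = 10·log₁₀[(Σ tᵢ·10^(Lᵢ/10))/T], T = 8.5 h.
Σ tᵢ·10^(Lᵢ/10) = 2.4·10^(69.2/10) + 4.7·10^(58.9/10) + 1.4·10^(67.2/10) = 3.096e+07.
L_eq = 10·log₁₀(3.096e+07/8.5) = 65.61 dB.

66 dB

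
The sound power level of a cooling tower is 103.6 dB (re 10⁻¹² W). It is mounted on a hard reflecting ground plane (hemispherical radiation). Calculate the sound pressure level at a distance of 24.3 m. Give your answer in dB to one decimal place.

L_p = L_w − 10·log₁₀(2π·r²) with r = 24.3 m.
2π·r² = 3710 m², 10·log₁₀ of that is 35.694 dB.
L_p = 103.6 − 35.694 = 67.91 dB.

67.9 dB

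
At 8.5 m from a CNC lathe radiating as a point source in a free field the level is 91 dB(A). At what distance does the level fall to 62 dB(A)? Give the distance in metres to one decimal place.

239.6 m

The 29.0 dB drop corresponds to a distance ratio of 10^(29.0/20) for a point source.
r₂ = 8.5·10^((91−62)/20) = 8.5·10^(29.0/20) = 239.56 m.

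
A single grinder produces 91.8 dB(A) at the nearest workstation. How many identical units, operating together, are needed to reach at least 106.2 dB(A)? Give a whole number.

N identical sources give L₁ + 10·log₁₀ N, so require 10·log₁₀ N ≥ 106.2 − 91.8 = 14.4 dB.
N ≥ 10^(14.4/10) = 27.542, so N = 28.

28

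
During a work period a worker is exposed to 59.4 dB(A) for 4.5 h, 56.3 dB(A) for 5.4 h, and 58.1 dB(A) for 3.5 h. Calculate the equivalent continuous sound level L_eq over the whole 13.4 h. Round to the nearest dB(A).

Weight each interval's intensity by its duration and average over T = 13.4 h:
Σ tᵢ·10^(Lᵢ/10) = 4.5·10^(59.4/10) + 5.4·10^(56.3/10) + 3.5·10^(58.1/10) = 8.483e+06.
L_eq = 10·log₁₀(8.483e+06/13.4) = 58.01 dB(A).

58 dB(A)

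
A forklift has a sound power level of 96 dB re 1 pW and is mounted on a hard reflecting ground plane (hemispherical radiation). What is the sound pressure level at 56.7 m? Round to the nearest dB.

53 dB

The power spreads over a hemisphere of area 2π·r², so L_p = L_w − 10·log₁₀(2π·r²).
2π·r² = 2.02e+04 m², 10·log₁₀ of that is 43.053 dB.
L_p = 96 − 43.053 = 52.95 dB.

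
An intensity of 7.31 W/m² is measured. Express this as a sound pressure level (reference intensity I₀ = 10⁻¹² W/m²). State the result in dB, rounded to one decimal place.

Dividing by I₀ shifts the exponent by 12: I/I₀ = 7.31×10^12.
L = 10·(0.8639 + 12) = 128.64 dB.

128.6 dB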